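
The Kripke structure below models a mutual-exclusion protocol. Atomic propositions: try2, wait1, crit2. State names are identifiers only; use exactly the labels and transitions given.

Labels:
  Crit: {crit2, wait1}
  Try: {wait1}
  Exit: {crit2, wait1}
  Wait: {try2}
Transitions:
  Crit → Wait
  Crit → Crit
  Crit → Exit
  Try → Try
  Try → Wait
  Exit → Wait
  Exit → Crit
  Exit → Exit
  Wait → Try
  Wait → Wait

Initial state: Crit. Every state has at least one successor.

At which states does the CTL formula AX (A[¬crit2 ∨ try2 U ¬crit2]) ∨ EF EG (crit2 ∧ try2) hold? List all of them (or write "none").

{Try, Wait}

States satisfying A[¬crit2 ∨ try2 U ¬crit2]: {Try, Wait}.
States satisfying AX (A[¬crit2 ∨ try2 U ¬crit2]): {Try, Wait}.
States satisfying EG (crit2 ∧ try2): ∅.
States satisfying EF EG (crit2 ∧ try2): ∅.
States satisfying AX (A[¬crit2 ∨ try2 U ¬crit2]) ∨ EF EG (crit2 ∧ try2): {Try, Wait}.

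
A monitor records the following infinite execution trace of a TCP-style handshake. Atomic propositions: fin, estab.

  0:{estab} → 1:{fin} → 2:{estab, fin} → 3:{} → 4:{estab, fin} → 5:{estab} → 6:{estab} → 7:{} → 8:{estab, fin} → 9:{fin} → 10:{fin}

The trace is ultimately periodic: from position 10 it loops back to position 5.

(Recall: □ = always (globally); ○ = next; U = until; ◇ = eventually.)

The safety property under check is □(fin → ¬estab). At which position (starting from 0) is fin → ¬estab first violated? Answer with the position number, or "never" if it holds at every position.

2

Check fin → ¬estab at each position in order: 0 ✓, 1 ✓.
At position 2 the labels are {estab, fin}, so fin → ¬estab is false there. This is the first violation.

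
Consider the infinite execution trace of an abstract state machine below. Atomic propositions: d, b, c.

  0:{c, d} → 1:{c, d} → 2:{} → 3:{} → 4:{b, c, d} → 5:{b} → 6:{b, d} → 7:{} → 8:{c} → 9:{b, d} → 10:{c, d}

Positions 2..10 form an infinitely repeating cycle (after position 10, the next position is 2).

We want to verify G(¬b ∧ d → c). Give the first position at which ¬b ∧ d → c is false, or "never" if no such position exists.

¬b ∧ d → c holds at every position 0..10, and those are all the positions the trace ever visits, so the invariant G(¬b ∧ d → c) is never violated.

never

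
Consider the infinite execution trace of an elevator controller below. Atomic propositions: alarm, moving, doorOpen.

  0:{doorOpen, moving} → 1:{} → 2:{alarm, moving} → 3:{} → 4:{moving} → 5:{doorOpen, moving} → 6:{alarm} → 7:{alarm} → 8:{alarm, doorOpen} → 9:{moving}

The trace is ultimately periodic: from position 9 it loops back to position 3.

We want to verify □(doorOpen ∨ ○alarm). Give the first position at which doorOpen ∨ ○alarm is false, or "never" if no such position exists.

Check doorOpen ∨ ○alarm at each position in order: 0 ✓, 1 ✓.
At position 2 the labels are {alarm, moving} and the next position 3 has {}, so doorOpen ∨ ○alarm is false there. This is the first violation.

2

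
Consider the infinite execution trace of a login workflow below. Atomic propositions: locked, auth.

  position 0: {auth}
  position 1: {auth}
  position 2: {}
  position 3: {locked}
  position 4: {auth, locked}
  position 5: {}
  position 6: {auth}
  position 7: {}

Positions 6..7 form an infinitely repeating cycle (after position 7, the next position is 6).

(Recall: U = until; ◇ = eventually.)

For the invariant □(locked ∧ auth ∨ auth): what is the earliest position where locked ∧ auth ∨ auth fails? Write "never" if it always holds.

2

Check locked ∧ auth ∨ auth at each position in order: 0 ✓, 1 ✓.
At position 2 the labels are {}, so locked ∧ auth ∨ auth is false there. This is the first violation.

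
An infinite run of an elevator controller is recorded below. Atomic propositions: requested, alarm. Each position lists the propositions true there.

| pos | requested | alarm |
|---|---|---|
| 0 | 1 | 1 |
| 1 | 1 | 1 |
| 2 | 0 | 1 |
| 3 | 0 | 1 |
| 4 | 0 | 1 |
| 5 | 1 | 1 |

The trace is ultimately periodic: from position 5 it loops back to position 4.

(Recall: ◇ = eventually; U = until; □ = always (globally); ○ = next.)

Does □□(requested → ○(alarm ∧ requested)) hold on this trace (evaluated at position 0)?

No

□(requested → ○(alarm ∧ requested)) must hold at every position from 0 onward. It fails at position 0, so □□(requested → ○(alarm ∧ requested)) is false.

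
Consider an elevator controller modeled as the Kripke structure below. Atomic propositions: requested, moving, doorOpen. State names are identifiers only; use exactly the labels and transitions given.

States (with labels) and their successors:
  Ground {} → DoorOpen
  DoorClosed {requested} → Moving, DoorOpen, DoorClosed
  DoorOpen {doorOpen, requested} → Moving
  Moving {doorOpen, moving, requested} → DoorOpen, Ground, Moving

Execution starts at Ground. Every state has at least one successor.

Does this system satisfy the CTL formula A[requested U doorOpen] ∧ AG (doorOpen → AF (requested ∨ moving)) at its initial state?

Violated

States satisfying requested: {DoorClosed, DoorOpen, Moving}.
States satisfying doorOpen: {DoorOpen, Moving}.
States satisfying A[requested U doorOpen]: {DoorOpen, Moving}.
States satisfying doorOpen → AF (requested ∨ moving): {Ground, DoorClosed, DoorOpen, Moving}.
States satisfying AG (doorOpen → AF (requested ∨ moving)): {Ground, DoorClosed, DoorOpen, Moving}.
States satisfying A[requested U doorOpen] ∧ AG (doorOpen → AF (requested ∨ moving)): {DoorOpen, Moving}.
Ground ∉ Sat(A[requested U doorOpen] ∧ AG (doorOpen → AF (requested ∨ moving))).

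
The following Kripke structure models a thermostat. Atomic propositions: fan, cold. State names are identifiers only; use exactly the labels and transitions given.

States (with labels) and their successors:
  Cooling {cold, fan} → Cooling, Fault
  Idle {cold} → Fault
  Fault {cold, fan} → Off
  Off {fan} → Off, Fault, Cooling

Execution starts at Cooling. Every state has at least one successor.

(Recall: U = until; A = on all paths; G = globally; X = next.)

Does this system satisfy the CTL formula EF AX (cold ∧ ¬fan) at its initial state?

No

States satisfying AX (cold ∧ ¬fan): ∅.
States satisfying EF AX (cold ∧ ¬fan): ∅.
No suitable path/successor from Cooling witnesses the formula.
Cooling ∉ Sat(EF AX (cold ∧ ¬fan)).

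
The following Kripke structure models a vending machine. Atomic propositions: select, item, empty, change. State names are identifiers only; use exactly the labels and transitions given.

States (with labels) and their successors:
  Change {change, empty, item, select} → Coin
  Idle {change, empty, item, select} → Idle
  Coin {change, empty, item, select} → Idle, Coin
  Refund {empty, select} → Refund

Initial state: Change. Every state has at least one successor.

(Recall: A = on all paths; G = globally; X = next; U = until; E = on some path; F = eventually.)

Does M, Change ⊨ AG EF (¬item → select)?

Satisfied

States satisfying EF (¬item → select): {Change, Idle, Coin, Refund}.
States satisfying AG EF (¬item → select): {Change, Idle, Coin, Refund}.
Every state reachable from Change satisfies EF (¬item → select).
Change ∈ Sat(AG EF (¬item → select)).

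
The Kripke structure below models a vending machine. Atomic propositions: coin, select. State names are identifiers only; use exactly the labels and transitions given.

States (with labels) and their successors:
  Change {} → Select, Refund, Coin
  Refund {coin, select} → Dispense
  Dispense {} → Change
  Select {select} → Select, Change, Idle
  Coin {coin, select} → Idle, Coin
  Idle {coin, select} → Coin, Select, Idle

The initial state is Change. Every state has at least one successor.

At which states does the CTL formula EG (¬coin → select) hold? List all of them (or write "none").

States satisfying ¬coin → select: {Refund, Select, Coin, Idle}.
States satisfying EG (¬coin → select): {Select, Coin, Idle}.

{Select, Coin, Idle}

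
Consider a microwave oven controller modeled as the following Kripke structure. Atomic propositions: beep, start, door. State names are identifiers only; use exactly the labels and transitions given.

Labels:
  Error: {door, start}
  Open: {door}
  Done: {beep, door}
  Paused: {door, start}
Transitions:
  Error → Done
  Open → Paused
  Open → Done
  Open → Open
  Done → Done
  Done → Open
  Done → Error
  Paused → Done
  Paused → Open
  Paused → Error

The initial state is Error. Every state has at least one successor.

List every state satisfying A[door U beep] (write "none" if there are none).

States satisfying door: {Error, Open, Done, Paused}.
States satisfying beep: {Done}.
States satisfying A[door U beep]: {Error, Done}.

{Error, Done}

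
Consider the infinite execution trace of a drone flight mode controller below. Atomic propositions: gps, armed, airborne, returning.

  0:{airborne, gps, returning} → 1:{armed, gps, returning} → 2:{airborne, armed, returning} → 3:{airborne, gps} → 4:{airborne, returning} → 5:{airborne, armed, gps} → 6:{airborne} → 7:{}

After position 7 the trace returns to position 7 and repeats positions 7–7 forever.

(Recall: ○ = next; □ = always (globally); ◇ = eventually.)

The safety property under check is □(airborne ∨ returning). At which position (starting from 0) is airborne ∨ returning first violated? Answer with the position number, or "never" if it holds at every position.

7

Check airborne ∨ returning at each position in order: 0 ✓, 1 ✓, 2 ✓, 3 ✓, 4 ✓, 5 ✓, 6 ✓.
At position 7 the labels are {}, so airborne ∨ returning is false there. This is the first violation.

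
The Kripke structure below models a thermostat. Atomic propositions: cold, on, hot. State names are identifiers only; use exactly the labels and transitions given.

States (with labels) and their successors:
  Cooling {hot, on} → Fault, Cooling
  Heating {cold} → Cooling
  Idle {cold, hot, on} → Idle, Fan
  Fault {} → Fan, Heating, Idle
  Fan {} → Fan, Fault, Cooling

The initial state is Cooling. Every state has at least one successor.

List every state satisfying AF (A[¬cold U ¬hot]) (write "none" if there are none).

States satisfying A[¬cold U ¬hot]: {Heating, Fault, Fan}.
States satisfying AF (A[¬cold U ¬hot]): {Heating, Fault, Fan}.

{Heating, Fault, Fan}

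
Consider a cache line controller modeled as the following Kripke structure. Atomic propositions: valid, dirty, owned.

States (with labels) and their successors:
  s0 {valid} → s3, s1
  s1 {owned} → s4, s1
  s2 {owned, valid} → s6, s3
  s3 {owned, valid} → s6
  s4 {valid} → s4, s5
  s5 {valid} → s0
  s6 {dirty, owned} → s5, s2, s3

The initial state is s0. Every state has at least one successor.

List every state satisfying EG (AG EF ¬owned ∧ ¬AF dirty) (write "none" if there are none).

{s0, s1, s4, s5}

States satisfying AG EF ¬owned ∧ ¬AF dirty: {s0, s1, s4, s5}.
States satisfying EG (AG EF ¬owned ∧ ¬AF dirty): {s0, s1, s4, s5}.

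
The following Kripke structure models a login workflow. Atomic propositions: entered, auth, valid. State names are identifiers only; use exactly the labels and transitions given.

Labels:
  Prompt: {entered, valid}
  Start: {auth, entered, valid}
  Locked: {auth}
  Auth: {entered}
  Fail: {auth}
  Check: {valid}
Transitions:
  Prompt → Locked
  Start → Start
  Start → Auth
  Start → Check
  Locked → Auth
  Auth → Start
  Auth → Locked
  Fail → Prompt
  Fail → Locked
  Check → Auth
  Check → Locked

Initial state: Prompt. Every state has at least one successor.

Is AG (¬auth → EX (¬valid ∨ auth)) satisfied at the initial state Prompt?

States satisfying ¬auth → EX (¬valid ∨ auth): {Prompt, Start, Locked, Auth, Fail, Check}.
States satisfying AG (¬auth → EX (¬valid ∨ auth)): {Prompt, Start, Locked, Auth, Fail, Check}.
Every state reachable from Prompt satisfies ¬auth → EX (¬valid ∨ auth).
Prompt ∈ Sat(AG (¬auth → EX (¬valid ∨ auth))).

Holds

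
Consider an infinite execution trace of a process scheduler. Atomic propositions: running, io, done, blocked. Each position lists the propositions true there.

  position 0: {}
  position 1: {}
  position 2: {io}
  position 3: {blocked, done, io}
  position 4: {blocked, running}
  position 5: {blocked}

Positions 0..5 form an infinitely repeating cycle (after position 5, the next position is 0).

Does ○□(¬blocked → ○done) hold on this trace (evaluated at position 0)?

Violated

The position after 0 is 1; □(¬blocked → ○done) is false there.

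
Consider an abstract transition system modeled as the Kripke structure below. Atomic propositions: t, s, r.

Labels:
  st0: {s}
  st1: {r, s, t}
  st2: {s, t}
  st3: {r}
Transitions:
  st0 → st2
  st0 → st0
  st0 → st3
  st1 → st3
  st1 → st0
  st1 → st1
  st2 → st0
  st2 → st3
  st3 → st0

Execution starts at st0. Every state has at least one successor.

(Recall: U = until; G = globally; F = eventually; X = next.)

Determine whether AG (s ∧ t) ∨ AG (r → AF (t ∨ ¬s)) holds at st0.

States satisfying s ∧ t: {st1, st2}.
States satisfying AG (s ∧ t): ∅.
States satisfying r → AF (t ∨ ¬s): {st0, st1, st2, st3}.
States satisfying AG (r → AF (t ∨ ¬s)): {st0, st1, st2, st3}.
States satisfying AG (s ∧ t) ∨ AG (r → AF (t ∨ ¬s)): {st0, st1, st2, st3}.
st0 ∈ Sat(AG (s ∧ t) ∨ AG (r → AF (t ∨ ¬s))).

Holds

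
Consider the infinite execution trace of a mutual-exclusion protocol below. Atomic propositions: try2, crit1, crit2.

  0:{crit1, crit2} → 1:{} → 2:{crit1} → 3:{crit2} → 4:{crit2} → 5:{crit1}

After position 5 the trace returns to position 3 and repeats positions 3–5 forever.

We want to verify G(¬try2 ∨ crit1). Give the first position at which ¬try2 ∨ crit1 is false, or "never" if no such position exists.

¬try2 ∨ crit1 holds at every position 0..5, and those are all the positions the trace ever visits, so the invariant G(¬try2 ∨ crit1) is never violated.

never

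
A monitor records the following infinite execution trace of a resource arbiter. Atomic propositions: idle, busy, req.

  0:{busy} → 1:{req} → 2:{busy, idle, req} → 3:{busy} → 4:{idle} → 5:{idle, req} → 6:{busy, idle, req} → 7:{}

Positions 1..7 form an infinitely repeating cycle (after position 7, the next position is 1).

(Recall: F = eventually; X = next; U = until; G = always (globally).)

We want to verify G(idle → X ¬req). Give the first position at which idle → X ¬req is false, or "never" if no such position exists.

Check idle → X ¬req at each position in order: 0 ✓, 1 ✓, 2 ✓, 3 ✓.
At position 4 the labels are {idle} and the next position 5 has {idle, req}, so idle → X ¬req is false there. This is the first violation.

4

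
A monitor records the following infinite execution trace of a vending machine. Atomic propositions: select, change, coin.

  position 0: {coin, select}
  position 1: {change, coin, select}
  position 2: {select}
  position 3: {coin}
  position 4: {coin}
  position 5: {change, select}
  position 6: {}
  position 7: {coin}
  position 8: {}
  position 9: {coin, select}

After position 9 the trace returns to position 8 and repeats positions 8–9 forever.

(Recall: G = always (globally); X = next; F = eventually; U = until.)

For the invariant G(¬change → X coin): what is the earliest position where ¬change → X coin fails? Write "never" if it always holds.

4

Check ¬change → X coin at each position in order: 0 ✓, 1 ✓, 2 ✓, 3 ✓.
At position 4 the labels are {coin} and the next position 5 has {change, select}, so ¬change → X coin is false there. This is the first violation.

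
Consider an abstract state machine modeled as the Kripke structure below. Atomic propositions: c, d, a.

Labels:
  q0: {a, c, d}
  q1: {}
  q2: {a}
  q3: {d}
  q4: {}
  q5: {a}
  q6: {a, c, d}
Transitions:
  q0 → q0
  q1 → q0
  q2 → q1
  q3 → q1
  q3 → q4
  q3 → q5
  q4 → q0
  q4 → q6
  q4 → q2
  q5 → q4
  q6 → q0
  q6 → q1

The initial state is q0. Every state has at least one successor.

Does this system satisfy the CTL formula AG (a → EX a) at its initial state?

Yes

States satisfying a → EX a: {q0, q1, q3, q4, q6}.
States satisfying AG (a → EX a): {q0, q1, q6}.
Every state reachable from q0 satisfies a → EX a.
q0 ∈ Sat(AG (a → EX a)).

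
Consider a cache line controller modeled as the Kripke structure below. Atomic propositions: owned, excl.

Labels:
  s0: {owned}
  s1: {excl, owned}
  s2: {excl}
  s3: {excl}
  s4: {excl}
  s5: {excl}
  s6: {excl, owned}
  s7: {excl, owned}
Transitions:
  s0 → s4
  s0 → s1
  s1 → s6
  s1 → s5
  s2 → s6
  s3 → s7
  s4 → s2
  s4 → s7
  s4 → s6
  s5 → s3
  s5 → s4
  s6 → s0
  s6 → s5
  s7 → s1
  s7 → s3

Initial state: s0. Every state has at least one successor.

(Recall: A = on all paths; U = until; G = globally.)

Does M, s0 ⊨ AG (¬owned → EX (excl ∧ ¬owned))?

No

States satisfying ¬owned → EX (excl ∧ ¬owned): {s0, s1, s4, s5, s6, s7}.
States satisfying AG (¬owned → EX (excl ∧ ¬owned)): ∅.
s2 is reachable from s0 and violates ¬owned → EX (excl ∧ ¬owned), so AG fails at s0.
s0 ∉ Sat(AG (¬owned → EX (excl ∧ ¬owned))).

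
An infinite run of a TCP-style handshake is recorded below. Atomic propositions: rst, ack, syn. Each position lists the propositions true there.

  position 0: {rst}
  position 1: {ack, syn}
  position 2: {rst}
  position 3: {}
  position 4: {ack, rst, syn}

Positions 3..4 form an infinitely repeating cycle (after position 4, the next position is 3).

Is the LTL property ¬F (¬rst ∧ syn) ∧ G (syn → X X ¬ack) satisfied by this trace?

Does not hold

syn → X X ¬ack must hold at every position from 0 onward. It fails at position 4, so G (syn → X X ¬ack) is false.
Positions where syn holds: 1, 4.
Check X X ¬ack at each: 1→ok, 4→fails.
At position 0: ¬F (¬rst ∧ syn) is false; G (syn → X X ¬ack) is false; so ¬F (¬rst ∧ syn) ∧ G (syn → X X ¬ack) is false.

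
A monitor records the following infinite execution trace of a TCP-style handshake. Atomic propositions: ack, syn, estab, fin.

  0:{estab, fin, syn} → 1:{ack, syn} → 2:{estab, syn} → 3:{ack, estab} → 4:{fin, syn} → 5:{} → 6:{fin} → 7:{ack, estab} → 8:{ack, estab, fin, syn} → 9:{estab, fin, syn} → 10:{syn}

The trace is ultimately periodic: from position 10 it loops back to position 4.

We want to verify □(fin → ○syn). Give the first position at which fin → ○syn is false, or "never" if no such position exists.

4

Check fin → ○syn at each position in order: 0 ✓, 1 ✓, 2 ✓, 3 ✓.
At position 4 the labels are {fin, syn} and the next position 5 has {}, so fin → ○syn is false there. This is the first violation.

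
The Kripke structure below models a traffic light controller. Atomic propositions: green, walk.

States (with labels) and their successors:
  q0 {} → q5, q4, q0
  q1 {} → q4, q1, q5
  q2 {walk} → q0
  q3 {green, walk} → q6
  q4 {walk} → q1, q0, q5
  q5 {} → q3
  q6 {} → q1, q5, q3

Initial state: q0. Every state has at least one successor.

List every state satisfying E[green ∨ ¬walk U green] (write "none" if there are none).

States satisfying green ∨ ¬walk: {q0, q1, q3, q5, q6}.
States satisfying green: {q3}.
States satisfying E[green ∨ ¬walk U green]: {q0, q1, q3, q5, q6}.

{q0, q1, q3, q5, q6}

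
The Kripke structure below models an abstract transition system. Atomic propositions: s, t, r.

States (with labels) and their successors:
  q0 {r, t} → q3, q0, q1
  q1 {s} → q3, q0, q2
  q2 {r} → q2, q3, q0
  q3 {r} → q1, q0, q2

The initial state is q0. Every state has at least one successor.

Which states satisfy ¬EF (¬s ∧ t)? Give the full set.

none

States satisfying ¬s ∧ t: {q0}.
States satisfying EF (¬s ∧ t): {q0, q1, q2, q3}.
States satisfying ¬EF (¬s ∧ t): ∅.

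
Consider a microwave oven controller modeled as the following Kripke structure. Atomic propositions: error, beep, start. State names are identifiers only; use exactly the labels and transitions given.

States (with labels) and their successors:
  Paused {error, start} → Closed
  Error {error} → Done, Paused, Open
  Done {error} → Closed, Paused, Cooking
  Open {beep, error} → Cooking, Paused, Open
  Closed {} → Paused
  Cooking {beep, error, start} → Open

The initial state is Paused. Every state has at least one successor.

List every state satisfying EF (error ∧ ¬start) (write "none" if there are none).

States satisfying error ∧ ¬start: {Error, Done, Open}.
States satisfying EF (error ∧ ¬start): {Error, Done, Open, Cooking}.

{Error, Done, Open, Cooking}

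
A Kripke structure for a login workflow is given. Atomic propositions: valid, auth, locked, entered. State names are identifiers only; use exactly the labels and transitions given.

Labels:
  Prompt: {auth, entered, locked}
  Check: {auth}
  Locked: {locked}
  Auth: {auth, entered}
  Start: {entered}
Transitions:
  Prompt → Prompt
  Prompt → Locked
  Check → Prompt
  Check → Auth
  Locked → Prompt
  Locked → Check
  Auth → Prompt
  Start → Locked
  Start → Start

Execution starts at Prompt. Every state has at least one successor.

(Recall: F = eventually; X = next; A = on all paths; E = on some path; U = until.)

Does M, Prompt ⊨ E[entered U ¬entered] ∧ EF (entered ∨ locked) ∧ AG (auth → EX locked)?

Yes

States satisfying entered: {Prompt, Auth, Start}.
States satisfying ¬entered: {Check, Locked}.
States satisfying E[entered U ¬entered]: {Prompt, Check, Locked, Auth, Start}.
States satisfying entered ∨ locked: {Prompt, Locked, Auth, Start}.
States satisfying EF (entered ∨ locked): {Prompt, Check, Locked, Auth, Start}.
States satisfying E[entered U ¬entered] ∧ EF (entered ∨ locked): {Prompt, Check, Locked, Auth, Start}.
States satisfying auth → EX locked: {Prompt, Check, Locked, Auth, Start}.
States satisfying AG (auth → EX locked): {Prompt, Check, Locked, Auth, Start}.
States satisfying E[entered U ¬entered] ∧ EF (entered ∨ locked) ∧ AG (auth → EX locked): {Prompt, Check, Locked, Auth, Start}.
Prompt ∈ Sat(E[entered U ¬entered] ∧ EF (entered ∨ locked) ∧ AG (auth → EX locked)).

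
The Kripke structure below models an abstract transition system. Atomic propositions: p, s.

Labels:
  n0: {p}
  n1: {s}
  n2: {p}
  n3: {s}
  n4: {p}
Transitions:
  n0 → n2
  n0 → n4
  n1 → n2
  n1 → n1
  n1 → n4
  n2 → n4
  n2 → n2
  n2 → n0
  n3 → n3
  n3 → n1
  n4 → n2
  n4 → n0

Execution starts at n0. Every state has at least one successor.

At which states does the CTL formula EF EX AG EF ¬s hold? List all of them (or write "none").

{n0, n1, n2, n3, n4}

States satisfying EX AG EF ¬s: {n0, n1, n2, n3, n4}.
States satisfying EF EX AG EF ¬s: {n0, n1, n2, n3, n4}.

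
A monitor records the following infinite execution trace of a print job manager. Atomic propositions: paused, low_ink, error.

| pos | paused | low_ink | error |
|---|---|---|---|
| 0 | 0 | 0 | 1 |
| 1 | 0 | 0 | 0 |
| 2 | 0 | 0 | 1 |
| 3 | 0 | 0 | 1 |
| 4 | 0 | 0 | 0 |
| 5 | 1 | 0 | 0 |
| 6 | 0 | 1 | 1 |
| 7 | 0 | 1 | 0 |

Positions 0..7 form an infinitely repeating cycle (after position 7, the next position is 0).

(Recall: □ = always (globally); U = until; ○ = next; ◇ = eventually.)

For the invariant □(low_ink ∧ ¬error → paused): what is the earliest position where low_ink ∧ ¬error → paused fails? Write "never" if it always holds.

Check low_ink ∧ ¬error → paused at each position in order: 0 ✓, 1 ✓, 2 ✓, 3 ✓, 4 ✓, 5 ✓, 6 ✓.
At position 7 the labels are {low_ink}, so low_ink ∧ ¬error → paused is false there. This is the first violation.

7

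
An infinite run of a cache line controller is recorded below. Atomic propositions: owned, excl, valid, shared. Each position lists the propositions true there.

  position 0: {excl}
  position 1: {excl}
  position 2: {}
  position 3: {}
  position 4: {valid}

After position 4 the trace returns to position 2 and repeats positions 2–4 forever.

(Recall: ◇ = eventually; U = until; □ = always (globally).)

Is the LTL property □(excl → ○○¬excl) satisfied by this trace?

excl → ○○¬excl holds at every position 0..4, and those are all positions ever visited, so □(excl → ○○¬excl) holds.
Positions where excl holds: 0, 1.
Check ○○¬excl at each: 0→ok, 1→ok.

Holds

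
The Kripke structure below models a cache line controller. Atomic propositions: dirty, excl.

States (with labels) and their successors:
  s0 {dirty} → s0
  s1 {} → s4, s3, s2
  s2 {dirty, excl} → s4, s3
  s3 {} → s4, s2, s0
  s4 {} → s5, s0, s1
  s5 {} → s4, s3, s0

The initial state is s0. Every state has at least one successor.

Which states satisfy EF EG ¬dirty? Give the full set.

States satisfying EG ¬dirty: {s1, s3, s4, s5}.
States satisfying EF EG ¬dirty: {s1, s2, s3, s4, s5}.

{s1, s2, s3, s4, s5}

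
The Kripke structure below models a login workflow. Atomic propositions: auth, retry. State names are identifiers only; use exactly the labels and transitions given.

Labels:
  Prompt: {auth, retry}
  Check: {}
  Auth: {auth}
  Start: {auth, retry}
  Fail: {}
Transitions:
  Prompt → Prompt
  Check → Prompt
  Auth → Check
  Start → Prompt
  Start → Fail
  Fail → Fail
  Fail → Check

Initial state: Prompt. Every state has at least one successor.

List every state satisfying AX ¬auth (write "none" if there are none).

States satisfying ¬auth: {Check, Fail}.
States satisfying AX ¬auth: {Auth, Fail}.

{Auth, Fail}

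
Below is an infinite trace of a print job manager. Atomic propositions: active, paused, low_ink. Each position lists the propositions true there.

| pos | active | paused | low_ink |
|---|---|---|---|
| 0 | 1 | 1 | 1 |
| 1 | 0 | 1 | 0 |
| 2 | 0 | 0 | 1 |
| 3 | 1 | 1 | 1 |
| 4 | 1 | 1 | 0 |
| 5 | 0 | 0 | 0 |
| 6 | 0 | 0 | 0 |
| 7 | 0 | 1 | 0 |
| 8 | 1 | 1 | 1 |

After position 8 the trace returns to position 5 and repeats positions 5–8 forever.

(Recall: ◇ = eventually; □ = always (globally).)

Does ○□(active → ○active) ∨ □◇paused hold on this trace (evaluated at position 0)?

The position after 0 is 1; □(active → ○active) is false there.
◇paused holds at every position 0..8, and those are all positions ever visited, so □◇paused holds.
At position 0: ○□(active → ○active) is false; □◇paused is true; so ○□(active → ○active) ∨ □◇paused is true.

Holds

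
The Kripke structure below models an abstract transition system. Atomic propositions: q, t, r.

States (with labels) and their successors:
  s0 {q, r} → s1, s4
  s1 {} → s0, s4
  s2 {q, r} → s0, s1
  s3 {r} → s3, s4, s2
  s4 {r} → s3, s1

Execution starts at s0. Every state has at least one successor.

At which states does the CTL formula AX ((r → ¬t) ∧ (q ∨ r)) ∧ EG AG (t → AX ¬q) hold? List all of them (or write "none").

States satisfying (r → ¬t) ∧ (q ∨ r): {s0, s2, s3, s4}.
States satisfying AX ((r → ¬t) ∧ (q ∨ r)): {s1, s3}.
States satisfying AG (t → AX ¬q): {s0, s1, s2, s3, s4}.
States satisfying EG AG (t → AX ¬q): {s0, s1, s2, s3, s4}.
States satisfying AX ((r → ¬t) ∧ (q ∨ r)) ∧ EG AG (t → AX ¬q): {s1, s3}.

{s1, s3}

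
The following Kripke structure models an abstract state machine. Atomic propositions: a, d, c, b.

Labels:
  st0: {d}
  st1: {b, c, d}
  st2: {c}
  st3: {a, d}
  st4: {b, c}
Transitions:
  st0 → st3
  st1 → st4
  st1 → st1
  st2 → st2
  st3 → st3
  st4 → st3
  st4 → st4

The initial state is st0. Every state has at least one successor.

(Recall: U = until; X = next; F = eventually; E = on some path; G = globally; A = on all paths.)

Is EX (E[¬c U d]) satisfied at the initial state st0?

States satisfying E[¬c U d]: {st0, st1, st3}.
States satisfying EX (E[¬c U d]): {st0, st1, st3, st4}.
st0 ∈ Sat(EX (E[¬c U d])).

Holds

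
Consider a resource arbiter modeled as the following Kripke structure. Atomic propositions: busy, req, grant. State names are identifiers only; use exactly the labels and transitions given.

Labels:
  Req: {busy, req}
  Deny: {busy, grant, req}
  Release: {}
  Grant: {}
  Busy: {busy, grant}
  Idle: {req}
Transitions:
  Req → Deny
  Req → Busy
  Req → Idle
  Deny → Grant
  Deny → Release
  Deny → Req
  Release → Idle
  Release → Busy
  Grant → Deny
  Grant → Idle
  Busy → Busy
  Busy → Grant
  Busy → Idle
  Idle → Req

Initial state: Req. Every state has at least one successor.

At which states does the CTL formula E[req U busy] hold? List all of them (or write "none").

{Req, Deny, Busy, Idle}

States satisfying req: {Req, Deny, Idle}.
States satisfying busy: {Req, Deny, Busy}.
States satisfying E[req U busy]: {Req, Deny, Busy, Idle}.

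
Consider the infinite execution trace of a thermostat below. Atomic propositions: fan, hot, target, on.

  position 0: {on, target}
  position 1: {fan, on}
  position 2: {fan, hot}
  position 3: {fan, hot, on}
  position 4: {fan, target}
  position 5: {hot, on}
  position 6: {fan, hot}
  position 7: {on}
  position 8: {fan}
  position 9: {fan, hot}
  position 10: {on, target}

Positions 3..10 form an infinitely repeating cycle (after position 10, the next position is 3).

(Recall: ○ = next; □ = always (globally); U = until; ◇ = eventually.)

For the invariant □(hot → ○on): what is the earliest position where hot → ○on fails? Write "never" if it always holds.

3

Check hot → ○on at each position in order: 0 ✓, 1 ✓, 2 ✓.
At position 3 the labels are {fan, hot, on} and the next position 4 has {fan, target}, so hot → ○on is false there. This is the first violation.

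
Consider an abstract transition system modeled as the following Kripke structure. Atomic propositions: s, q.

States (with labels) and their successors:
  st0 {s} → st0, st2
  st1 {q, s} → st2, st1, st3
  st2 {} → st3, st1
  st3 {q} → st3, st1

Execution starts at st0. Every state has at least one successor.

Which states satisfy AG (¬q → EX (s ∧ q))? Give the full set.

{st1, st2, st3}

States satisfying ¬q → EX (s ∧ q): {st1, st2, st3}.
States satisfying AG (¬q → EX (s ∧ q)): {st1, st2, st3}.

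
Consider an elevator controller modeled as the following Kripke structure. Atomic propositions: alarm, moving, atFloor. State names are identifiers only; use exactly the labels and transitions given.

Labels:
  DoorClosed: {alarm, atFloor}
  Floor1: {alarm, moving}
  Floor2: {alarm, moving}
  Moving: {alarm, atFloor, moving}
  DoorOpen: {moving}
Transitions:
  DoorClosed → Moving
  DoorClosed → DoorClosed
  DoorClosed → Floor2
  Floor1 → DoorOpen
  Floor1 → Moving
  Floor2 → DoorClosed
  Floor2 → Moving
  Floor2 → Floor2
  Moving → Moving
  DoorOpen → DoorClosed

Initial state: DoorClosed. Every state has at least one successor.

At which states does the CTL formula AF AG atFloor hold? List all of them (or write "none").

{Moving}

States satisfying AG atFloor: {Moving}.
States satisfying AF AG atFloor: {Moving}.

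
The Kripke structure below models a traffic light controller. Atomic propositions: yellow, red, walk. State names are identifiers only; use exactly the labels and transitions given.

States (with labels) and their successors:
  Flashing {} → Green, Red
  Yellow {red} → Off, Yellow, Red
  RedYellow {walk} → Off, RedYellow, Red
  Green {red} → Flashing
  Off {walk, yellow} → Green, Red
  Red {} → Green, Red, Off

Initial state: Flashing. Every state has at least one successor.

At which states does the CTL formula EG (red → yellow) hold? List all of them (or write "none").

{Flashing, RedYellow, Off, Red}

States satisfying red → yellow: {Flashing, RedYellow, Off, Red}.
States satisfying EG (red → yellow): {Flashing, RedYellow, Off, Red}.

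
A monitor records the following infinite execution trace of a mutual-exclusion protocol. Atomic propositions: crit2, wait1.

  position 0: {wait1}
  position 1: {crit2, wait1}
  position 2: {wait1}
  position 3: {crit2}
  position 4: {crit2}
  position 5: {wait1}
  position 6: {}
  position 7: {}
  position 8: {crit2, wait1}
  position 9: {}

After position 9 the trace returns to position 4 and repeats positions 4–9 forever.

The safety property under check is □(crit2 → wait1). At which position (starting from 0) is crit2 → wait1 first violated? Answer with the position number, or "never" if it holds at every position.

3

Check crit2 → wait1 at each position in order: 0 ✓, 1 ✓, 2 ✓.
At position 3 the labels are {crit2}, so crit2 → wait1 is false there. This is the first violation.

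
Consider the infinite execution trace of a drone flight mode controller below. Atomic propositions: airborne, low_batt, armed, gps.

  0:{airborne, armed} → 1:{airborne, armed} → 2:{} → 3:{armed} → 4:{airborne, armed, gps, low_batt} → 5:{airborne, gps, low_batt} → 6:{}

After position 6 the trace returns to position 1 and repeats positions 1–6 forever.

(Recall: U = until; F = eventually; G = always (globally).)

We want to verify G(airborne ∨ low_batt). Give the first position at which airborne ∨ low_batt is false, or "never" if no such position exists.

Check airborne ∨ low_batt at each position in order: 0 ✓, 1 ✓.
At position 2 the labels are {}, so airborne ∨ low_batt is false there. This is the first violation.

2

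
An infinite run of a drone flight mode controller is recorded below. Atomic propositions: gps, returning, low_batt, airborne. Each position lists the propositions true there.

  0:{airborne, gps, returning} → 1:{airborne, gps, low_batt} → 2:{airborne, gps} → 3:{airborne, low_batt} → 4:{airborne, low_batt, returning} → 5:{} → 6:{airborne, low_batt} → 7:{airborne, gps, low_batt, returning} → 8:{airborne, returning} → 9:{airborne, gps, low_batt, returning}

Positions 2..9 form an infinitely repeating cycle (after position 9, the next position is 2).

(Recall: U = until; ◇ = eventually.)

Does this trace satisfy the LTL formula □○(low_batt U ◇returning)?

○(low_batt U ◇returning) holds at every position 0..9, and those are all positions ever visited, so □○(low_batt U ◇returning) holds.

Yes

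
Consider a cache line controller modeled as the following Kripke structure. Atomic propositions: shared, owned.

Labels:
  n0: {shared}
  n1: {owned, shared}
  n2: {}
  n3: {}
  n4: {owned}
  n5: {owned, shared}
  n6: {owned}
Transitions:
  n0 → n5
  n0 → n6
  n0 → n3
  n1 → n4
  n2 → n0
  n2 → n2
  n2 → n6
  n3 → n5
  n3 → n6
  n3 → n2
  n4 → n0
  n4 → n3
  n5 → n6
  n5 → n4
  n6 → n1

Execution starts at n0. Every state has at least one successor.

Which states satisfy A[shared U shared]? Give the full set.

{n0, n1, n5}

States satisfying shared: {n0, n1, n5}.
States satisfying A[shared U shared]: {n0, n1, n5}.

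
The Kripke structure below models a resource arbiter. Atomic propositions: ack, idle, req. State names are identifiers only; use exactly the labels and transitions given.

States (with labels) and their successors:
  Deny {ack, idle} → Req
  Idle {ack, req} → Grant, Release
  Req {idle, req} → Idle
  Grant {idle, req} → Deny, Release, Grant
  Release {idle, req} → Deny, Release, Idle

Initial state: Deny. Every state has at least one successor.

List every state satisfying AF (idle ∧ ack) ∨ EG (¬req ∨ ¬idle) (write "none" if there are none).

States satisfying idle ∧ ack: {Deny}.
States satisfying AF (idle ∧ ack): {Deny}.
States satisfying ¬req ∨ ¬idle: {Deny, Idle}.
States satisfying EG (¬req ∨ ¬idle): ∅.
States satisfying AF (idle ∧ ack) ∨ EG (¬req ∨ ¬idle): {Deny}.

{Deny}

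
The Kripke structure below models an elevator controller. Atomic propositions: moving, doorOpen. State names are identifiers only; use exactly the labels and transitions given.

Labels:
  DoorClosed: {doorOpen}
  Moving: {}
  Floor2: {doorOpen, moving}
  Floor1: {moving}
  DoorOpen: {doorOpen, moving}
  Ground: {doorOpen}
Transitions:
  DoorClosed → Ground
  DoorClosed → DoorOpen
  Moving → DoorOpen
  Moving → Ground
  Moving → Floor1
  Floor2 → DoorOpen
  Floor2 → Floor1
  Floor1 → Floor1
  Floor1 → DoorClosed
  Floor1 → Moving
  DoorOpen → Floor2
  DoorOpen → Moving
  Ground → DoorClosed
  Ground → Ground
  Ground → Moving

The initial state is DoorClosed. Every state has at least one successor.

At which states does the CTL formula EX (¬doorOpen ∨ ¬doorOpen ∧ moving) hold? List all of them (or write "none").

{Moving, Floor2, Floor1, DoorOpen, Ground}

States satisfying ¬doorOpen ∨ ¬doorOpen ∧ moving: {Moving, Floor1}.
States satisfying EX (¬doorOpen ∨ ¬doorOpen ∧ moving): {Moving, Floor2, Floor1, DoorOpen, Ground}.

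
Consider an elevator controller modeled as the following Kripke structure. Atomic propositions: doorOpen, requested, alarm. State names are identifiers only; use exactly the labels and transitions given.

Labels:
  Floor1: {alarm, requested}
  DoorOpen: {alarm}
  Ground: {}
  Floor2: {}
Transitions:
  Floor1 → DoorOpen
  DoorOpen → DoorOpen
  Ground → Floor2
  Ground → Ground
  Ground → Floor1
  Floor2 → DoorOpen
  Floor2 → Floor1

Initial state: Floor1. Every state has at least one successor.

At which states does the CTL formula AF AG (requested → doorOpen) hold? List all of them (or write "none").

States satisfying AG (requested → doorOpen): {DoorOpen}.
States satisfying AF AG (requested → doorOpen): {Floor1, DoorOpen, Floor2}.

{Floor1, DoorOpen, Floor2}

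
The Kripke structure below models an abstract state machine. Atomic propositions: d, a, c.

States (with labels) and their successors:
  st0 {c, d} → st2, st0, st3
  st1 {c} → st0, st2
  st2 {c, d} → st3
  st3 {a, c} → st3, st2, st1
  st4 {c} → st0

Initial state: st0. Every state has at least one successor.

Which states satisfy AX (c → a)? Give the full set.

{st2}

States satisfying c → a: {st3}.
States satisfying AX (c → a): {st2}.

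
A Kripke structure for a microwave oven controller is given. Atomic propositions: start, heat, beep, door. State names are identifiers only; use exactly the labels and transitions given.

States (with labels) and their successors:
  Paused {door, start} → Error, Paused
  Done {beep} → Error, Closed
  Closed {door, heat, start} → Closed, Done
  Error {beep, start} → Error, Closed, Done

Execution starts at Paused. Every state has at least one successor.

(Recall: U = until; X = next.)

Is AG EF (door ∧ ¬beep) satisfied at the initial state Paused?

Yes

States satisfying EF (door ∧ ¬beep): {Paused, Done, Closed, Error}.
States satisfying AG EF (door ∧ ¬beep): {Paused, Done, Closed, Error}.
Every state reachable from Paused satisfies EF (door ∧ ¬beep).
Paused ∈ Sat(AG EF (door ∧ ¬beep)).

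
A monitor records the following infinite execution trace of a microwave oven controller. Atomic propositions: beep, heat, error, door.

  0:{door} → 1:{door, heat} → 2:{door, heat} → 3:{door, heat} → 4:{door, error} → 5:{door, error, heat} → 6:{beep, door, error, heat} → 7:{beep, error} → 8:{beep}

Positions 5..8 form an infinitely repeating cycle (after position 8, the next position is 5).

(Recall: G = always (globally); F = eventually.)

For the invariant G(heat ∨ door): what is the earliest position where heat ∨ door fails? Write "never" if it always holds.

Check heat ∨ door at each position in order: 0 ✓, 1 ✓, 2 ✓, 3 ✓, 4 ✓, 5 ✓, 6 ✓.
At position 7 the labels are {beep, error}, so heat ∨ door is false there. This is the first violation.

7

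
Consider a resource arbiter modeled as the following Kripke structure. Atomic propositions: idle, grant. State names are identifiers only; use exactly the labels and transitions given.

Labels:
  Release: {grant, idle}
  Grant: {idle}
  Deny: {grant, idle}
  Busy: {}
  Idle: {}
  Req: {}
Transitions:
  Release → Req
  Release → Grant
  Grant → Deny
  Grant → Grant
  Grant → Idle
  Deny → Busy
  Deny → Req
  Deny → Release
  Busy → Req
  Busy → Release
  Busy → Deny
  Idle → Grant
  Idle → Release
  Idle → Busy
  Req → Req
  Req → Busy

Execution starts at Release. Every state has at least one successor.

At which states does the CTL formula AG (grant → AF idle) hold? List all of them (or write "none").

States satisfying grant → AF idle: {Release, Grant, Deny, Busy, Idle, Req}.
States satisfying AG (grant → AF idle): {Release, Grant, Deny, Busy, Idle, Req}.

{Release, Grant, Deny, Busy, Idle, Req}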